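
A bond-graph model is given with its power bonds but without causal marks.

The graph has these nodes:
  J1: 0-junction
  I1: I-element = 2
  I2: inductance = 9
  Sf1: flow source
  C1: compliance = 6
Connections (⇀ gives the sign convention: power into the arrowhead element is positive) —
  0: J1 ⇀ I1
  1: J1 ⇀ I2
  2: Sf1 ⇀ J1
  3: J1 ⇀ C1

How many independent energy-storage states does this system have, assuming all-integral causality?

3  (C1, I1, I2 all integral)

#2 |Sf1  (Sf1 fixes flow; stroke at Sf1)
#0 |I1  (I1 integral (f out))
#1 |I2  (I2 integral (f out))
#3 |J1  (J1: last free bond brings effort in)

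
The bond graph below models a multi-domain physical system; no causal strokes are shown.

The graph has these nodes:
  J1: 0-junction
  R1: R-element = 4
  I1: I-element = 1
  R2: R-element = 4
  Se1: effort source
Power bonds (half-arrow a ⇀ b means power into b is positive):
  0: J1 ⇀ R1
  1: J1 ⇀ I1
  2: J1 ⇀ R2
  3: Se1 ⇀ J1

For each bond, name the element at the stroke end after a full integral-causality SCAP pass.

β3 stroke→J1  (Se1 fixes effort; stroke away)
β0 stroke→R1  (0-jn J1 has e-setter on 3)
β1 stroke→I1  (0-jn J1 has e-setter on 3)
β2 stroke→R2  (J1 effort already set via bond 3)

#0 stroke→R1
#1 stroke→I1
#2 stroke→R2
#3 stroke→J1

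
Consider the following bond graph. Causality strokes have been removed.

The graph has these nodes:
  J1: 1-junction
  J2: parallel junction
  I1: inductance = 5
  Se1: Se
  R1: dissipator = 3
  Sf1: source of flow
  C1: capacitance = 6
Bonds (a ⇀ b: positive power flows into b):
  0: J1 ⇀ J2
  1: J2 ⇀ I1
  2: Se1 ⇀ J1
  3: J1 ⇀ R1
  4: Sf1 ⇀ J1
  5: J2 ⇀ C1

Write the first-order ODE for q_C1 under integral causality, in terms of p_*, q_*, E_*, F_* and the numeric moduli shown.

bond 2 stroke→J1  (source Se1 imposes e)
bond 4 stroke→Sf1  (source Sf1 imposes f)
bond 0 stroke→J1  (J1 flow already set via bond 4)
bond 3 stroke→J1  (J1 flow already set via bond 4)
bond 1 stroke→I1  (I1 outputs flow p/I1)
bond 5 stroke→J2  (J2 needs exactly one e-in)

dq_C1/dt = F_Sf1 - p_I1/5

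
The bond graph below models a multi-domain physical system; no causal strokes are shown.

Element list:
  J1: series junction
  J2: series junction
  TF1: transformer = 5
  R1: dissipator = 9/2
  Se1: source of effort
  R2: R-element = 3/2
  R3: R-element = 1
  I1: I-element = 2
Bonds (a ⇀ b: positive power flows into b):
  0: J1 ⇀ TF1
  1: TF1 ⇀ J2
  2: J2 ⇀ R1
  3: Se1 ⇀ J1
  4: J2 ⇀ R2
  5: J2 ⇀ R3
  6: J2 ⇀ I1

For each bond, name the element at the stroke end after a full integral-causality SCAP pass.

b0 |TF1
b1 |J2
b2 |J2
b3 |J1
b4 |J2
b5 |J2
b6 |I1

b3 stroke→J1  (Se1: effort source, stroke at far end)
b0 stroke→TF1  (J1 needs exactly one f-in)
b1 stroke→J2  (TF1 one-in-one-out from 0)
b6 stroke→I1  (I1 integral (f out))
b2 stroke→J2  (J2 flow already set via bond 6)
b4 stroke→J2  (1-jn J2 has f-setter on 6)
b5 stroke→J2  (common-f at J2 fixed by 6)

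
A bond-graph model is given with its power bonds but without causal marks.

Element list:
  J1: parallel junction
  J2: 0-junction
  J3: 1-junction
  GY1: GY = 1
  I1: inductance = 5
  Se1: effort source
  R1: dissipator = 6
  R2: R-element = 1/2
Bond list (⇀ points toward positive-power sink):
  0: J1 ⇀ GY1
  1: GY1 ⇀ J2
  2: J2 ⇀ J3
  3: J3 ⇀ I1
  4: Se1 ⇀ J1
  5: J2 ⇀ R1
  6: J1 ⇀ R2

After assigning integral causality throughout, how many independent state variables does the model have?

bond 4 →J1  (Se1 (Se) sets effort on bond)
bond 0 →GY1  (common-e at J1 fixed by 4)
bond 6 →R2  (J1: bond 4 brought effort, rest push out)
bond 1 →GY1  (GY1: gyrator matches bond 0)
bond 3 →I1  (I1: I, integral causality)
bond 2 →J3  (common-f at J3 fixed by 3)
bond 5 →J2  (only one effort-in slot at J2)

1  (I1 all integral)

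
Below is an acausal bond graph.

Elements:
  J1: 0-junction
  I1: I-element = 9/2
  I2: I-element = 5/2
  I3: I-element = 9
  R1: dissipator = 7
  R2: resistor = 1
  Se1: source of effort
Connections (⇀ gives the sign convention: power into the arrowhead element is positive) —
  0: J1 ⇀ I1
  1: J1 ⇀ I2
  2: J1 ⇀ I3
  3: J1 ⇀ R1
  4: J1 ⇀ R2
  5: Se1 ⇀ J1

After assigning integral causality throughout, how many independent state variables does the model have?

bond 5 stroke at J1  (Se1 (Se) sets effort on bond)
bond 0 stroke at I1  (J1: bond 5 brought effort, rest push out)
bond 1 stroke at I2  (J1 effort already set via bond 5)
bond 2 stroke at I3  (J1 effort already set via bond 5)
bond 3 stroke at R1  (J1: bond 5 brought effort, rest push out)
bond 4 stroke at R2  (J1: bond 5 brought effort, rest push out)

3  (I1, I2, I3 all integral)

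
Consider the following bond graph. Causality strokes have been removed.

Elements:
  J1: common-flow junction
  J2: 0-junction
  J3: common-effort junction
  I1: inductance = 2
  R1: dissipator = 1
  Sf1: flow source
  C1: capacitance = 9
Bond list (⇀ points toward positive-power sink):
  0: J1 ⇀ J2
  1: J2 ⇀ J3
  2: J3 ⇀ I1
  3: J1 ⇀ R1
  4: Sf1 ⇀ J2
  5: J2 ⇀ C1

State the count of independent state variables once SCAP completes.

#4 →Sf1  (source Sf1 imposes f)
#2 →I1  (I1 integral (f out))
#1 →J3  (closing 0-jn rule on J3)
#5 →J2  (prefer integral on C1)
#0 →J1  (common-e at J2 fixed by 5)
#3 →R1  (J1: last free bond brings flow in)

2  (C1, I1 all integral)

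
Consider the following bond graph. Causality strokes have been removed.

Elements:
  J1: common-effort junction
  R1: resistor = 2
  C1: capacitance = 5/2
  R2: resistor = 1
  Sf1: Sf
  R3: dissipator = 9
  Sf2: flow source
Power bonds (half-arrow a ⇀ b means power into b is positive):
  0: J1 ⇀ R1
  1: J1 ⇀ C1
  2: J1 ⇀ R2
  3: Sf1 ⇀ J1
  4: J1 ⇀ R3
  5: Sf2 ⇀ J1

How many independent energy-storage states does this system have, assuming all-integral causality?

β3 stroke→Sf1  (source Sf1 imposes f)
β5 stroke→Sf2  (Sf2 fixes flow; stroke at Sf2)
β1 stroke→J1  (C1 outputs effort q/C1)
β0 stroke→R1  (common-e at J1 fixed by 1)
β2 stroke→R2  (0-jn J1 has e-setter on 1)
β4 stroke→R3  (0-jn J1 has e-setter on 1)

1  (C1 all integral)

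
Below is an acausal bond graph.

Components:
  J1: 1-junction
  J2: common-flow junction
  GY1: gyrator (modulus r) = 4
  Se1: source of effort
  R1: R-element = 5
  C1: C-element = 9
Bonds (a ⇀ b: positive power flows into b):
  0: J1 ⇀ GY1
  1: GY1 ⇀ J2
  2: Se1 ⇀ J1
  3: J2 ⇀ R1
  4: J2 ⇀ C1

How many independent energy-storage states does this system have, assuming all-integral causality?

1  (C1 all integral)

β2 stroke at J1  (Se1 (Se) sets effort on bond)
β0 stroke at GY1  (closing 1-jn rule on J1)
β1 stroke at GY1  (through GY1, causality inverts; strokes same side of GY1)
β3 stroke at J2  (common-f at J2 fixed by 1)
β4 stroke at J2  (J2 flow already set via bond 1)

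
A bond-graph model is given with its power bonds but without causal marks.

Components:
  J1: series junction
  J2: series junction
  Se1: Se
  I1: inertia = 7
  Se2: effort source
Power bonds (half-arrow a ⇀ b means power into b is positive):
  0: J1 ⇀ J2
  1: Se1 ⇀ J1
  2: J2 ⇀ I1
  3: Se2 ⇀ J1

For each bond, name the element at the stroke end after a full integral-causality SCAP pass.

b1 stroke→J1  (source Se1 imposes e)
b3 stroke→J1  (Se2 fixes effort; stroke away)
b0 stroke→J2  (closing 1-jn rule on J1)
b2 stroke→I1  (J2 needs exactly one f-in)

b0 |J2
b1 |J1
b2 |I1
b3 |J1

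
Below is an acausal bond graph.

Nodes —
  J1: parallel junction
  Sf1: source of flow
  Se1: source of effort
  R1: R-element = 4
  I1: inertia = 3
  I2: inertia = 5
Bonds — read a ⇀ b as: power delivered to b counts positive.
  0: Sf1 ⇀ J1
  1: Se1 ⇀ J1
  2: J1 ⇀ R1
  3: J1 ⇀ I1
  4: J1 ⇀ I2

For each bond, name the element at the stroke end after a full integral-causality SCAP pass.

bond 0 stroke→Sf1
bond 1 stroke→J1
bond 2 stroke→R1
bond 3 stroke→I1
bond 4 stroke→I2

#0 →Sf1  (Sf1 fixes flow; stroke at Sf1)
#1 →J1  (Se1: effort source, stroke at far end)
#2 →R1  (J1 effort already set via bond 1)
#3 →I1  (0-jn J1 has e-setter on 1)
#4 →I2  (0-jn J1 has e-setter on 1)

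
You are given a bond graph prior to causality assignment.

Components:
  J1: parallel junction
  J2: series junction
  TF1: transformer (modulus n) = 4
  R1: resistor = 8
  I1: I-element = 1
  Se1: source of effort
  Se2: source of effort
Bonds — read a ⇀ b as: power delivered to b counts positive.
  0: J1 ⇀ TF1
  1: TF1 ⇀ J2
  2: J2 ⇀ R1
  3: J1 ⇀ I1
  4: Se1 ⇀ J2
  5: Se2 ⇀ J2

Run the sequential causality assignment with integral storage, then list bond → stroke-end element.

b0 stroke at J1
b1 stroke at TF1
b2 stroke at J2
b3 stroke at I1
b4 stroke at J2
b5 stroke at J2

#4 stroke at J2  (Se1 (Se) sets effort on bond)
#5 stroke at J2  (source Se2 imposes e)
#3 stroke at I1  (prefer integral on I1)
#0 stroke at J1  (J1 needs exactly one e-in)
#1 stroke at TF1  (through TF1, causality passes straight; one stroke at TF1)
#2 stroke at J2  (J2: bond 1 brought flow, rest push out)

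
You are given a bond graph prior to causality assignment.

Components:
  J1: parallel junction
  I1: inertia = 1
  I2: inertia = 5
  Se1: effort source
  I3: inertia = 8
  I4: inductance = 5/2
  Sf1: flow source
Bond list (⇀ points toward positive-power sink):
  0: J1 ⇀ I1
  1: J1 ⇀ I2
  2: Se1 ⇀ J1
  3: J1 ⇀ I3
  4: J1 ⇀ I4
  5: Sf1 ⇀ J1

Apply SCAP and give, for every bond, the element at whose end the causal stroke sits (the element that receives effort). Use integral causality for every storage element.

b2 stroke at J1  (Se1: effort source, stroke at far end)
b5 stroke at Sf1  (Sf1 fixes flow; stroke at Sf1)
b0 stroke at I1  (J1: bond 2 brought effort, rest push out)
b1 stroke at I2  (0-jn J1 has e-setter on 2)
b3 stroke at I3  (J1 effort already set via bond 2)
b4 stroke at I4  (common-e at J1 fixed by 2)

#0 →I1
#1 →I2
#2 →J1
#3 →I3
#4 →I4
#5 →Sf1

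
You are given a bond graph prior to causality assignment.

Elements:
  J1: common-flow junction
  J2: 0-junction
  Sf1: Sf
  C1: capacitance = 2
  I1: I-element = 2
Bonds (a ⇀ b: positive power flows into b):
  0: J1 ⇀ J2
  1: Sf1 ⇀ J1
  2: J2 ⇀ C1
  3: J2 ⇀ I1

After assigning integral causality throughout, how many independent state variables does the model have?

#1 stroke→Sf1  (source Sf1 imposes f)
#0 stroke→J1  (common-f at J1 fixed by 1)
#2 stroke→J2  (C1: C, integral causality)
#3 stroke→I1  (J2 effort already set via bond 2)

2  (C1, I1 all integral)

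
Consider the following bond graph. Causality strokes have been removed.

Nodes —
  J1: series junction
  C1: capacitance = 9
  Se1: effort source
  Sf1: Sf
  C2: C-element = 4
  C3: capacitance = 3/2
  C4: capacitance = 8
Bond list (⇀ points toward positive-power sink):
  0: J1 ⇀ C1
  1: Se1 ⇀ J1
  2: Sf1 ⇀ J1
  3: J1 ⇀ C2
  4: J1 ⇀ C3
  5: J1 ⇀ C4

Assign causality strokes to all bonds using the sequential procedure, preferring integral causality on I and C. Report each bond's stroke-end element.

b1 |J1  (source Se1 imposes e)
b2 |Sf1  (Sf1 (Sf) sets flow on bond)
b0 |J1  (J1: bond 2 brought flow, rest push out)
b3 |J1  (J1 flow already set via bond 2)
b4 |J1  (J1 flow already set via bond 2)
b5 |J1  (common-f at J1 fixed by 2)

#0 stroke→J1
#1 stroke→J1
#2 stroke→Sf1
#3 stroke→J1
#4 stroke→J1
#5 stroke→J1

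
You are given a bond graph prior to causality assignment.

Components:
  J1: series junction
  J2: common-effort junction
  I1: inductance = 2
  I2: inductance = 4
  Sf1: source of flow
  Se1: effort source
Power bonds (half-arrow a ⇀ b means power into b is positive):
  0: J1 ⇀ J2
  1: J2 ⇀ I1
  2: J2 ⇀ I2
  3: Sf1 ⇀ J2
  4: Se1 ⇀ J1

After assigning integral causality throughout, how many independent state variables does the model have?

2  (I1, I2 all integral)

β3 |Sf1  (source Sf1 imposes f)
β4 |J1  (Se1: effort source, stroke at far end)
β0 |J2  (closing 1-jn rule on J1)
β1 |I1  (0-jn J2 has e-setter on 0)
β2 |I2  (0-jn J2 has e-setter on 0)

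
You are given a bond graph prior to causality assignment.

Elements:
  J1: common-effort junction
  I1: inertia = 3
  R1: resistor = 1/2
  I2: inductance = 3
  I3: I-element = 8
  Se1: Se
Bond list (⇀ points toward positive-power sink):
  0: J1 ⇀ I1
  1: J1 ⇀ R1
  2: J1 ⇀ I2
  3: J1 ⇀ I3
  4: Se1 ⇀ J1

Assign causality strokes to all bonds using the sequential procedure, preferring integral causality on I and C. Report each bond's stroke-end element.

b0 stroke at I1
b1 stroke at R1
b2 stroke at I2
b3 stroke at I3
b4 stroke at J1

#4 →J1  (source Se1 imposes e)
#0 →I1  (0-jn J1 has e-setter on 4)
#1 →R1  (J1: bond 4 brought effort, rest push out)
#2 →I2  (common-e at J1 fixed by 4)
#3 →I3  (common-e at J1 fixed by 4)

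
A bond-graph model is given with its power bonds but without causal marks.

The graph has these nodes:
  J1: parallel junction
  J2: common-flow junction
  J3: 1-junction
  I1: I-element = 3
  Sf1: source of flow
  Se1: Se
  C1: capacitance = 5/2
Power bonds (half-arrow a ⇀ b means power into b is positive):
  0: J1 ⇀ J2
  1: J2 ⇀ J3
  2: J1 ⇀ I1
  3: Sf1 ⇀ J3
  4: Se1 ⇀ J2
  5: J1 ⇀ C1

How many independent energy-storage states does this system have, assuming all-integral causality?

#3 stroke→Sf1  (Sf1: flow source, stroke at near end)
#4 stroke→J2  (Se1 (Se) sets effort on bond)
#1 stroke→J3  (J3: bond 3 brought flow, rest push out)
#0 stroke→J2  (common-f at J2 fixed by 1)
#2 stroke→I1  (I1: I, integral causality)
#5 stroke→J1  (only one effort-in slot at J1)

2  (C1, I1 all integral)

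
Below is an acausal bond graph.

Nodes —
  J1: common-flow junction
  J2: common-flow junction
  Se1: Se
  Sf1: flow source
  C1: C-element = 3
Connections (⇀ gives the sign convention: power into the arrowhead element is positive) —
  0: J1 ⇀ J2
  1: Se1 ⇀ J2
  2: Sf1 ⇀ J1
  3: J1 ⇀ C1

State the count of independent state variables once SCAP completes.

b1 →J2  (Se1 (Se) sets effort on bond)
b2 →Sf1  (Sf1: flow source, stroke at near end)
b0 →J1  (J1: bond 2 brought flow, rest push out)
b3 →J1  (J1: bond 2 brought flow, rest push out)

1  (C1 all integral)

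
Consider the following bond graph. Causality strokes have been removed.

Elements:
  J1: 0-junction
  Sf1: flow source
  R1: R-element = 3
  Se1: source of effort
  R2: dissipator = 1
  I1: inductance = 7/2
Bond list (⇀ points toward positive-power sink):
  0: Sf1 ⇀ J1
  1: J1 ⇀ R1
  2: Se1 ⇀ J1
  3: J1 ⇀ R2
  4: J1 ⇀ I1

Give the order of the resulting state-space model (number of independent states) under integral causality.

1  (I1 all integral)

#0 |Sf1  (Sf1 (Sf) sets flow on bond)
#2 |J1  (source Se1 imposes e)
#1 |R1  (J1 effort already set via bond 2)
#3 |R2  (J1: bond 2 brought effort, rest push out)
#4 |I1  (common-e at J1 fixed by 2)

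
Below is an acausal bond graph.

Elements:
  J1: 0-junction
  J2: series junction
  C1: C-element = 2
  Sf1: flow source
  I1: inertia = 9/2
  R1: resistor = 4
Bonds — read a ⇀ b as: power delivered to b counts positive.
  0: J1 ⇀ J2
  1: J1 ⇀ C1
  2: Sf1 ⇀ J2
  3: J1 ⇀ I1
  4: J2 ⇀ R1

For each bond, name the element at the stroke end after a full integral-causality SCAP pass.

b0 |J2
b1 |J1
b2 |Sf1
b3 |I1
b4 |J2

β2 stroke at Sf1  (Sf1: flow source, stroke at near end)
β0 stroke at J2  (common-f at J2 fixed by 2)
β4 stroke at J2  (J2 flow already set via bond 2)
β1 stroke at J1  (C1 outputs effort q/C1)
β3 stroke at I1  (0-jn J1 has e-setter on 1)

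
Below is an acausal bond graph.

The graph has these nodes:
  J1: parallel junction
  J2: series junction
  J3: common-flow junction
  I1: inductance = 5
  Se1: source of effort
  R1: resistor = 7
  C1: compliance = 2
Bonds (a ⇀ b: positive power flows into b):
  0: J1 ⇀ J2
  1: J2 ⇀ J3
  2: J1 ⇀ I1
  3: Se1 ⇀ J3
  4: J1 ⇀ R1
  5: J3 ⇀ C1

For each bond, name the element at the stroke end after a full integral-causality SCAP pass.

β0 |J1
β1 |J2
β2 |I1
β3 |J3
β4 |R1
β5 |J3

bond 3 →J3  (source Se1 imposes e)
bond 2 →I1  (I1: I, integral causality)
bond 5 →J3  (prefer integral on C1)
bond 1 →J2  (J3 needs exactly one f-in)
bond 0 →J1  (only one flow-in slot at J2)
bond 4 →R1  (0-jn J1 has e-setter on 0)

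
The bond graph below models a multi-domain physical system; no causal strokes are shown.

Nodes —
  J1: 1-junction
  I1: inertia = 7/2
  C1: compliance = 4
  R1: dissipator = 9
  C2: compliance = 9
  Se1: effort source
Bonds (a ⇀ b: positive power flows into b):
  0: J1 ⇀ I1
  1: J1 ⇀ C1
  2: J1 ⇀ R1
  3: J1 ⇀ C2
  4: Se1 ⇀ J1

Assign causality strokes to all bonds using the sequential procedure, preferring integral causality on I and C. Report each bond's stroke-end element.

β4 stroke→J1  (Se1 (Se) sets effort on bond)
β0 stroke→I1  (I1 integral (f out))
β1 stroke→J1  (J1 flow already set via bond 0)
β2 stroke→J1  (1-jn J1 has f-setter on 0)
β3 stroke→J1  (J1 flow already set via bond 0)

β0 →I1
β1 →J1
β2 →J1
β3 →J1
β4 →J1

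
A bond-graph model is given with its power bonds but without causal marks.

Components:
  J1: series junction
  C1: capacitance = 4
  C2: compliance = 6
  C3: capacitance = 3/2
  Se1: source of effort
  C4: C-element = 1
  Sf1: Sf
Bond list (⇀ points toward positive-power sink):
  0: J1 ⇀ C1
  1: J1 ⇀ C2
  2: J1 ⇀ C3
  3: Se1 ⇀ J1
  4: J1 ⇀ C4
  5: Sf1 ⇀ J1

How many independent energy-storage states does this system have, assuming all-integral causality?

4  (C1, C2, C3, C4 all integral)

β3 stroke→J1  (source Se1 imposes e)
β5 stroke→Sf1  (Sf1: flow source, stroke at near end)
β0 stroke→J1  (common-f at J1 fixed by 5)
β1 stroke→J1  (common-f at J1 fixed by 5)
β2 stroke→J1  (J1: bond 5 brought flow, rest push out)
β4 stroke→J1  (J1: bond 5 brought flow, rest push out)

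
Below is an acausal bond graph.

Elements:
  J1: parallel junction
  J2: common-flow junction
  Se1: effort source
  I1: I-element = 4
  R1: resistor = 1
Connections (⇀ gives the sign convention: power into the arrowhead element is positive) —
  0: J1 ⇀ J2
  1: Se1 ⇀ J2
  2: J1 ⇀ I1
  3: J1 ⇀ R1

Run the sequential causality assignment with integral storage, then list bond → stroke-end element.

#0 →J1
#1 →J2
#2 →I1
#3 →R1

bond 1 stroke at J2  (Se1 fixes effort; stroke away)
bond 0 stroke at J1  (J2 needs exactly one f-in)
bond 2 stroke at I1  (common-e at J1 fixed by 0)
bond 3 stroke at R1  (common-e at J1 fixed by 0)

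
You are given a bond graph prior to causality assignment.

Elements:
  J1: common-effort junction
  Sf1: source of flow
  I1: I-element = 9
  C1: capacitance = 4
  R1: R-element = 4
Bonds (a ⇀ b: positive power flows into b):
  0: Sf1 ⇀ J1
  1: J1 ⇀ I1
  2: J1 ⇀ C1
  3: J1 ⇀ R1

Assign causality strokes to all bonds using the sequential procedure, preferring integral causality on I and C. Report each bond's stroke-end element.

β0 →Sf1  (Sf1: flow source, stroke at near end)
β1 →I1  (prefer integral on I1)
β2 →J1  (C1 integral (e out))
β3 →R1  (J1 effort already set via bond 2)

b0 →Sf1
b1 →I1
b2 →J1
b3 →R1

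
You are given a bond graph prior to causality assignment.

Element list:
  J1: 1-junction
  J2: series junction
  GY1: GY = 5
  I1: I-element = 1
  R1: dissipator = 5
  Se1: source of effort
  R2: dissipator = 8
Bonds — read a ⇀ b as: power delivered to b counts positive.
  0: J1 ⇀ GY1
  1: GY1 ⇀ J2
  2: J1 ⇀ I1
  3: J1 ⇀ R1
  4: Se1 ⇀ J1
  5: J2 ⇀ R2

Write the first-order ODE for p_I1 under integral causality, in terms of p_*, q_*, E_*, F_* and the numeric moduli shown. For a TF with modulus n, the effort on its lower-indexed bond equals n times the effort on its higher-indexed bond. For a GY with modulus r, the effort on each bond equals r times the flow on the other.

dp_I1/dt = E_Se1 - 65*p_I1/8

#4 stroke at J1  (Se1 fixes effort; stroke away)
#2 stroke at I1  (prefer integral on I1)
#0 stroke at J1  (1-jn J1 has f-setter on 2)
#3 stroke at J1  (J1: bond 2 brought flow, rest push out)
#1 stroke at J2  (GY1: gyrator matches bond 0)
#5 stroke at R2  (J2: last free bond brings flow in)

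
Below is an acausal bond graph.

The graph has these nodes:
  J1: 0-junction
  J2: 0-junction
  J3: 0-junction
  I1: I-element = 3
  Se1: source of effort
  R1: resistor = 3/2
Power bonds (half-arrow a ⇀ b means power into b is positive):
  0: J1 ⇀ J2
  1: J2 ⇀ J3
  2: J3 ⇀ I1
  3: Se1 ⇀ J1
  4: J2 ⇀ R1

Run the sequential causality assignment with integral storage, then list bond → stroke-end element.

β0 stroke at J2
β1 stroke at J3
β2 stroke at I1
β3 stroke at J1
β4 stroke at R1

β3 stroke at J1  (Se1 (Se) sets effort on bond)
β0 stroke at J2  (J1 effort already set via bond 3)
β1 stroke at J3  (common-e at J2 fixed by 0)
β4 stroke at R1  (J2 effort already set via bond 0)
β2 stroke at I1  (0-jn J3 has e-setter on 1)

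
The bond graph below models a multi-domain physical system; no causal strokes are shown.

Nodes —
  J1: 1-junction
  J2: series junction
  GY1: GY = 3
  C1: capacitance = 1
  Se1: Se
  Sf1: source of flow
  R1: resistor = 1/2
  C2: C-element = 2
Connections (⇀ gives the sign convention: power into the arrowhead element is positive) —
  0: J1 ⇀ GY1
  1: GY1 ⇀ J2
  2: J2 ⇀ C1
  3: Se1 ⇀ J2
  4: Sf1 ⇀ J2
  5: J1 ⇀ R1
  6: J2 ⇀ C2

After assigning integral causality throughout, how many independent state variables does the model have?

β3 |J2  (Se1 fixes effort; stroke away)
β4 |Sf1  (source Sf1 imposes f)
β1 |J2  (J2: bond 4 brought flow, rest push out)
β2 |J2  (J2: bond 4 brought flow, rest push out)
β6 |J2  (J2: bond 4 brought flow, rest push out)
β0 |J1  (GY1 both-in/both-out from 1)
β5 |R1  (J1 needs exactly one f-in)

2  (C1, C2 all integral)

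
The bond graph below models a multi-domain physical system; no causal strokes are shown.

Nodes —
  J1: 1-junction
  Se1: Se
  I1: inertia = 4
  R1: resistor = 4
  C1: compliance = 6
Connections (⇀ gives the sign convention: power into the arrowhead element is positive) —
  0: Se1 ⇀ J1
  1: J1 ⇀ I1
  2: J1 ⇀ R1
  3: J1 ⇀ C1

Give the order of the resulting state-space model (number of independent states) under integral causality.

2  (C1, I1 all integral)

β0 |J1  (source Se1 imposes e)
β1 |I1  (I1 outputs flow p/I1)
β2 |J1  (1-jn J1 has f-setter on 1)
β3 |J1  (J1: bond 1 brought flow, rest push out)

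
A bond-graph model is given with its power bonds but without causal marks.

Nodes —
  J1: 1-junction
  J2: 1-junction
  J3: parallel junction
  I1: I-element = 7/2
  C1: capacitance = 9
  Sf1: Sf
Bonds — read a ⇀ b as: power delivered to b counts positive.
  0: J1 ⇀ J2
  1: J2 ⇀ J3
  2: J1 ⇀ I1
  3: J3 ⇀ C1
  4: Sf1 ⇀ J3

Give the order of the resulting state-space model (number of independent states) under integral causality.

2  (C1, I1 all integral)

#4 stroke→Sf1  (Sf1 (Sf) sets flow on bond)
#2 stroke→I1  (I1: I, integral causality)
#0 stroke→J1  (common-f at J1 fixed by 2)
#1 stroke→J2  (J2: bond 0 brought flow, rest push out)
#3 stroke→J3  (closing 0-jn rule on J3)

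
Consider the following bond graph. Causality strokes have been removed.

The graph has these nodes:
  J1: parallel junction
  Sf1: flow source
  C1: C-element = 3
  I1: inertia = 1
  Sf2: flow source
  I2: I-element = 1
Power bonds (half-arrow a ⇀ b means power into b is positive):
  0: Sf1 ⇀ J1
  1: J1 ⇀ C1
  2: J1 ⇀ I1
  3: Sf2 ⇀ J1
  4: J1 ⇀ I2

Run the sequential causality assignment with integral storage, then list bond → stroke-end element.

bond 0 |Sf1  (Sf1: flow source, stroke at near end)
bond 3 |Sf2  (Sf2: flow source, stroke at near end)
bond 1 |J1  (C1 integral (e out))
bond 2 |I1  (J1: bond 1 brought effort, rest push out)
bond 4 |I2  (common-e at J1 fixed by 1)

b0 →Sf1
b1 →J1
b2 →I1
b3 →Sf2
b4 →I2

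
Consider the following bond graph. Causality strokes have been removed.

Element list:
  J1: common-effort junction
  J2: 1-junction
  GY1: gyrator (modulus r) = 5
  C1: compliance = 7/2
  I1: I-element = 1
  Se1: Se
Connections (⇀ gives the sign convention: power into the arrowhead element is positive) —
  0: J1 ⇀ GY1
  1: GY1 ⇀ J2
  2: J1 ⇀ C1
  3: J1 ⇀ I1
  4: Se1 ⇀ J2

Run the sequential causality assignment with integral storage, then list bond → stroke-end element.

#0 stroke→GY1
#1 stroke→GY1
#2 stroke→J1
#3 stroke→I1
#4 stroke→J2

β4 →J2  (Se1: effort source, stroke at far end)
β1 →GY1  (only one flow-in slot at J2)
β0 →GY1  (GY1: gyrator matches bond 1)
β2 →J1  (prefer integral on C1)
β3 →I1  (0-jn J1 has e-setter on 2)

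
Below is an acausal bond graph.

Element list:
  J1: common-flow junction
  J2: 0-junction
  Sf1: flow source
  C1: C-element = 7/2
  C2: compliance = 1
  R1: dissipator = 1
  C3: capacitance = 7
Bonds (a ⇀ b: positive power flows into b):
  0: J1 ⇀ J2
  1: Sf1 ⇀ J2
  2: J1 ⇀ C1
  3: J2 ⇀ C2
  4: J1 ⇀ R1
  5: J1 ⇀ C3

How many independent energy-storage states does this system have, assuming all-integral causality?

3  (C1, C2, C3 all integral)

b1 →Sf1  (Sf1 fixes flow; stroke at Sf1)
b2 →J1  (C1: C, integral causality)
b3 →J2  (C2: C, integral causality)
b0 →J1  (common-e at J2 fixed by 3)
b5 →J1  (prefer integral on C3)
b4 →R1  (only one flow-in slot at J1)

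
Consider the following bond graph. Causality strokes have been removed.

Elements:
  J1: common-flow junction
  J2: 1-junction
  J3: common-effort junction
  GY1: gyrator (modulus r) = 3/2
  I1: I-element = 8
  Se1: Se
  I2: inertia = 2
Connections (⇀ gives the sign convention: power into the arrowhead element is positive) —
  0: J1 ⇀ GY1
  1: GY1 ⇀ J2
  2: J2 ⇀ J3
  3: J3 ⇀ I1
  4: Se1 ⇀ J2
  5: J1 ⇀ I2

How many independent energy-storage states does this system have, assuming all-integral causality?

2  (I1, I2 all integral)

b4 |J2  (Se1 (Se) sets effort on bond)
b3 |I1  (prefer integral on I1)
b2 |J3  (J3: last free bond brings effort in)
b1 |J2  (1-jn J2 has f-setter on 2)
b0 |J1  (GY1 both-in/both-out from 1)
b5 |I2  (J1: last free bond brings flow in)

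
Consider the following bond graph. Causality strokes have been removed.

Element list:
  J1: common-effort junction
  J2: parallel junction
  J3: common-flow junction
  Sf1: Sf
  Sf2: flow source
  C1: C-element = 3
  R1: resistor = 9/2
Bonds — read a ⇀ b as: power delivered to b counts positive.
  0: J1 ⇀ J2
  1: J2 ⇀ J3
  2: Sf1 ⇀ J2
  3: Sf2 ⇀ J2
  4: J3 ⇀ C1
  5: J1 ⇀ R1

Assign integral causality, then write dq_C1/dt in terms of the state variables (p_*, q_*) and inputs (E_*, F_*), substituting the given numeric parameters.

#2 |Sf1  (Sf1: flow source, stroke at near end)
#3 |Sf2  (source Sf2 imposes f)
#4 |J3  (prefer integral on C1)
#1 |J2  (closing 1-jn rule on J3)
#0 |J1  (0-jn J2 has e-setter on 1)
#5 |R1  (0-jn J1 has e-setter on 0)

dq_C1/dt = F_Sf1 + F_Sf2 - 2*q_C1/27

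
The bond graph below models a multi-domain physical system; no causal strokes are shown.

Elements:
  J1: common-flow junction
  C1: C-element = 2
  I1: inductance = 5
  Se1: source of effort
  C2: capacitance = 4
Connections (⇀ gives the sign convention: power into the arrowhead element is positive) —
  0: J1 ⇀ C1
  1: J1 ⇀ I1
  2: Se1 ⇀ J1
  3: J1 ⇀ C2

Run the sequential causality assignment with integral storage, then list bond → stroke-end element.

bond 0 →J1
bond 1 →I1
bond 2 →J1
bond 3 →J1

β2 stroke at J1  (Se1: effort source, stroke at far end)
β0 stroke at J1  (C1: C, integral causality)
β1 stroke at I1  (I1: I, integral causality)
β3 stroke at J1  (1-jn J1 has f-setter on 1)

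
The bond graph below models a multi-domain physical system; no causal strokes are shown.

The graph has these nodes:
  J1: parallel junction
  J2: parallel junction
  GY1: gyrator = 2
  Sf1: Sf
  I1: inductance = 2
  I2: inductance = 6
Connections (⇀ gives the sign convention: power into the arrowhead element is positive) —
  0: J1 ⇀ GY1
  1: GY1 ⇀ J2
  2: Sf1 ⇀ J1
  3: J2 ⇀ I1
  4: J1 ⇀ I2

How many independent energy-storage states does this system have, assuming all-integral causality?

β2 →Sf1  (Sf1: flow source, stroke at near end)
β3 →I1  (I1 integral (f out))
β1 →J2  (only one effort-in slot at J2)
β0 →J1  (GY GY1: same side as bond 1)
β4 →I2  (J1 effort already set via bond 0)

2  (I1, I2 all integral)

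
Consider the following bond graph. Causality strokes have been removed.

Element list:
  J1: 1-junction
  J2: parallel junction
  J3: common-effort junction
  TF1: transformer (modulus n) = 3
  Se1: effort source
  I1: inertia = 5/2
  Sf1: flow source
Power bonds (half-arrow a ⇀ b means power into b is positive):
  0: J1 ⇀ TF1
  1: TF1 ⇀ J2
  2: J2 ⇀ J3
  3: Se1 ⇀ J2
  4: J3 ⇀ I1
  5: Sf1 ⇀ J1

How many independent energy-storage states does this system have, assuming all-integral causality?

1  (I1 all integral)

#3 stroke at J2  (Se1 (Se) sets effort on bond)
#5 stroke at Sf1  (Sf1 (Sf) sets flow on bond)
#0 stroke at J1  (J1: bond 5 brought flow, rest push out)
#1 stroke at TF1  (common-e at J2 fixed by 3)
#2 stroke at J3  (0-jn J2 has e-setter on 3)
#4 stroke at I1  (J3: bond 2 brought effort, rest push out)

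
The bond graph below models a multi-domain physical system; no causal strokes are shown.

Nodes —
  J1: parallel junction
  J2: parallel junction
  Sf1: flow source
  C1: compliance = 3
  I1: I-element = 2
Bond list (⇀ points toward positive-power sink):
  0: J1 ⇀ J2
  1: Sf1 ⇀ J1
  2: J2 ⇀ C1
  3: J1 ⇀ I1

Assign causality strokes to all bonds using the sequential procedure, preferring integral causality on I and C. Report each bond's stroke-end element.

β0 stroke→J1
β1 stroke→Sf1
β2 stroke→J2
β3 stroke→I1

β1 →Sf1  (Sf1 fixes flow; stroke at Sf1)
β2 →J2  (C1 outputs effort q/C1)
β0 →J1  (common-e at J2 fixed by 2)
β3 →I1  (J1: bond 0 brought effort, rest push out)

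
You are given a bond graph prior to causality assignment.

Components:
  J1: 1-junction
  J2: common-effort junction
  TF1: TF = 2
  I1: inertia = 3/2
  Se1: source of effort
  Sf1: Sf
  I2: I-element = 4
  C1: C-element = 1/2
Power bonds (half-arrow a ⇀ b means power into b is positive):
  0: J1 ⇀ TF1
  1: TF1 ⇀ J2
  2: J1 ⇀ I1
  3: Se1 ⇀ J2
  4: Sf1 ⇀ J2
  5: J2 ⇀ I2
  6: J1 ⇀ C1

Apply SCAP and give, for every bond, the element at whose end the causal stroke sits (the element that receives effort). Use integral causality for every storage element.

β3 |J2  (Se1: effort source, stroke at far end)
β4 |Sf1  (Sf1 (Sf) sets flow on bond)
β1 |TF1  (J2 effort already set via bond 3)
β5 |I2  (J2 effort already set via bond 3)
β0 |J1  (through TF1, causality passes straight; one stroke at TF1)
β2 |I1  (prefer integral on I1)
β6 |J1  (J1 flow already set via bond 2)

b0 stroke at J1
b1 stroke at TF1
b2 stroke at I1
b3 stroke at J2
b4 stroke at Sf1
b5 stroke at I2
b6 stroke at J1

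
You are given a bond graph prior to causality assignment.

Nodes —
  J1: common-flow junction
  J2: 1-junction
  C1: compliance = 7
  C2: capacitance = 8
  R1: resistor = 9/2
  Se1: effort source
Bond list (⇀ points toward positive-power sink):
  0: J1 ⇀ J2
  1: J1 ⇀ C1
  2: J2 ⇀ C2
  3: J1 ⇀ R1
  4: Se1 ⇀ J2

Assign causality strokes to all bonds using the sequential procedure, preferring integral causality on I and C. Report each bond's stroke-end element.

b4 stroke→J2  (source Se1 imposes e)
b1 stroke→J1  (C1 outputs effort q/C1)
b2 stroke→J2  (C2 outputs effort q/C2)
b0 stroke→J1  (closing 1-jn rule on J2)
b3 stroke→R1  (J1 needs exactly one f-in)

b0 →J1
b1 →J1
b2 →J2
b3 →R1
b4 →J2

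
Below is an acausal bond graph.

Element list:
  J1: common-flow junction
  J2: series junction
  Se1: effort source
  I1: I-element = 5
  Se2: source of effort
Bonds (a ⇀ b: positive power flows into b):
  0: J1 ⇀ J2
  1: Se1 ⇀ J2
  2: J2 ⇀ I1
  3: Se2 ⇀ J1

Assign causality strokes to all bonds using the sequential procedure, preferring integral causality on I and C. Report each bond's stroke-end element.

#0 stroke→J2
#1 stroke→J2
#2 stroke→I1
#3 stroke→J1

b1 stroke at J2  (Se1 fixes effort; stroke away)
b3 stroke at J1  (Se2 fixes effort; stroke away)
b0 stroke at J2  (only one flow-in slot at J1)
b2 stroke at I1  (J2 needs exactly one f-in)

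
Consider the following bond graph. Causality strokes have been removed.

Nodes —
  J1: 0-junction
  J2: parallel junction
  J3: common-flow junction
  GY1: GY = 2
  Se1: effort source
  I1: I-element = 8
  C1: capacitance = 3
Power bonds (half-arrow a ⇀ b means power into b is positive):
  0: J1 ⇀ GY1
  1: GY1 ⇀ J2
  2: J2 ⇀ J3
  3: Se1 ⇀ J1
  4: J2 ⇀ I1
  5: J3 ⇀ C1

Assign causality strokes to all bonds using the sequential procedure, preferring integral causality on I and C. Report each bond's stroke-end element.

bond 0 stroke→GY1
bond 1 stroke→GY1
bond 2 stroke→J2
bond 3 stroke→J1
bond 4 stroke→I1
bond 5 stroke→J3

β3 stroke→J1  (source Se1 imposes e)
β0 stroke→GY1  (common-e at J1 fixed by 3)
β1 stroke→GY1  (GY GY1: same side as bond 0)
β4 stroke→I1  (I1 outputs flow p/I1)
β2 stroke→J2  (only one effort-in slot at J2)
β5 stroke→J3  (1-jn J3 has f-setter on 2)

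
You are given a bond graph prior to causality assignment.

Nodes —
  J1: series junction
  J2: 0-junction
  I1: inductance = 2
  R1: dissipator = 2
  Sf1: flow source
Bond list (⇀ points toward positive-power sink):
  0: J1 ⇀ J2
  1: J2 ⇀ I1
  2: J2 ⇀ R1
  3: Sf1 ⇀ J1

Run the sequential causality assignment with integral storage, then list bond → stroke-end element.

bond 3 stroke at Sf1  (Sf1: flow source, stroke at near end)
bond 0 stroke at J1  (J1: bond 3 brought flow, rest push out)
bond 1 stroke at I1  (I1 outputs flow p/I1)
bond 2 stroke at J2  (only one effort-in slot at J2)

#0 |J1
#1 |I1
#2 |J2
#3 |Sf1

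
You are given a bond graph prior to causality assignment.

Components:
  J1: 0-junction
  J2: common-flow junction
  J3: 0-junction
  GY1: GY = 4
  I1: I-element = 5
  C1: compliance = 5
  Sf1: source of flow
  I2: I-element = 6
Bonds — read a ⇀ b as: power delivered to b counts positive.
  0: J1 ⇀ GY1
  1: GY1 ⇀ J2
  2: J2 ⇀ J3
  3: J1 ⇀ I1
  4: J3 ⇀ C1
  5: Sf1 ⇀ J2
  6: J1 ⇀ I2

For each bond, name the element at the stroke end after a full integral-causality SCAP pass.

β0 |J1
β1 |J2
β2 |J2
β3 |I1
β4 |J3
β5 |Sf1
β6 |I2

β5 →Sf1  (Sf1: flow source, stroke at near end)
β1 →J2  (1-jn J2 has f-setter on 5)
β2 →J2  (1-jn J2 has f-setter on 5)
β4 →J3  (J3 needs exactly one e-in)
β0 →J1  (GY GY1: same side as bond 1)
β3 →I1  (J1 effort already set via bond 0)
β6 →I2  (J1: bond 0 brought effort, rest push out)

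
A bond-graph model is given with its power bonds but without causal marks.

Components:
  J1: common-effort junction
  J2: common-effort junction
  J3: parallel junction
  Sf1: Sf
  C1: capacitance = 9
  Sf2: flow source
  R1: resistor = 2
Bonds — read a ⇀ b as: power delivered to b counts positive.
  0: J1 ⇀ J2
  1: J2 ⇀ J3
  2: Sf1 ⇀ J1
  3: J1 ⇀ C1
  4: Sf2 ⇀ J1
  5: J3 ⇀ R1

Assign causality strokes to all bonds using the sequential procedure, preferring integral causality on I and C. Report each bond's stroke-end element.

β0 stroke→J2
β1 stroke→J3
β2 stroke→Sf1
β3 stroke→J1
β4 stroke→Sf2
β5 stroke→R1

β2 |Sf1  (Sf1 (Sf) sets flow on bond)
β4 |Sf2  (Sf2: flow source, stroke at near end)
β3 |J1  (C1 integral (e out))
β0 |J2  (J1: bond 3 brought effort, rest push out)
β1 |J3  (common-e at J2 fixed by 0)
β5 |R1  (J3: bond 1 brought effort, rest push out)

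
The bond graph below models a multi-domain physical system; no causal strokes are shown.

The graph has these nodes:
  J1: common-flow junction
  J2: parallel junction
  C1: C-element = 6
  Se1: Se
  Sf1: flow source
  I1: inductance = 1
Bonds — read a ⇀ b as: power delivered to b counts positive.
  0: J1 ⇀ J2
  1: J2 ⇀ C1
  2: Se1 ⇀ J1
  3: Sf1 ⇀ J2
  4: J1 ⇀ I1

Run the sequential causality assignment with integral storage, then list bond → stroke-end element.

β0 |J1
β1 |J2
β2 |J1
β3 |Sf1
β4 |I1

bond 2 |J1  (Se1 (Se) sets effort on bond)
bond 3 |Sf1  (Sf1: flow source, stroke at near end)
bond 1 |J2  (C1 integral (e out))
bond 0 |J1  (0-jn J2 has e-setter on 1)
bond 4 |I1  (J1: last free bond brings flow in)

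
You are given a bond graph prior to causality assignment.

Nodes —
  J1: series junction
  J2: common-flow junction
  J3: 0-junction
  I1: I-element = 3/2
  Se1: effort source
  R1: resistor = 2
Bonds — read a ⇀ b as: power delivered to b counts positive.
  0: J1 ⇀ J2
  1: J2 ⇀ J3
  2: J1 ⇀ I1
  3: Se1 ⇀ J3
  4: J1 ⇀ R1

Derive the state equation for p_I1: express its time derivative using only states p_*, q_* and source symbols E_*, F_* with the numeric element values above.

b3 stroke→J3  (Se1: effort source, stroke at far end)
b1 stroke→J2  (common-e at J3 fixed by 3)
b0 stroke→J1  (only one flow-in slot at J2)
b2 stroke→I1  (I1 integral (f out))
b4 stroke→J1  (1-jn J1 has f-setter on 2)

dp_I1/dt = -E_Se1 - 4*p_I1/3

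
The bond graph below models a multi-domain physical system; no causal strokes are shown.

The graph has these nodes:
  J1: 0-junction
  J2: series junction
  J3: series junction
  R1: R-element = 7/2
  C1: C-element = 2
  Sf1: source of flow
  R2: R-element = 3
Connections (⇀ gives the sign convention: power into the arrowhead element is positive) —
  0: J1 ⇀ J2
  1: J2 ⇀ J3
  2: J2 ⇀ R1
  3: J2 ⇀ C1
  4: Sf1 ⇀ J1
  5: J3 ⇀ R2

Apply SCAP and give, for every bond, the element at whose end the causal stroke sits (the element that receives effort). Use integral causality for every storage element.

β4 stroke at Sf1  (source Sf1 imposes f)
β0 stroke at J1  (closing 0-jn rule on J1)
β1 stroke at J2  (J2: bond 0 brought flow, rest push out)
β2 stroke at J2  (common-f at J2 fixed by 0)
β3 stroke at J2  (common-f at J2 fixed by 0)
β5 stroke at J3  (J3: bond 1 brought flow, rest push out)

bond 0 →J1
bond 1 →J2
bond 2 →J2
bond 3 →J2
bond 4 →Sf1
bond 5 →J3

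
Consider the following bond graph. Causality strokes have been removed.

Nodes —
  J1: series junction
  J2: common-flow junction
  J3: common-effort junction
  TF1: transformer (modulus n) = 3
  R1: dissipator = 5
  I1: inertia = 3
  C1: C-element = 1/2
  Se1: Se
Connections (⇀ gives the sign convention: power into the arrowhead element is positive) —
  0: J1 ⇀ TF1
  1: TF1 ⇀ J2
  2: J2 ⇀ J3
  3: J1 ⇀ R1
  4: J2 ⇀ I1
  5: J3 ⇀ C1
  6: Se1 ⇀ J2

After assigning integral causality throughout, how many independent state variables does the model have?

2  (C1, I1 all integral)

β6 stroke at J2  (Se1: effort source, stroke at far end)
β4 stroke at I1  (I1 outputs flow p/I1)
β1 stroke at J2  (J2 flow already set via bond 4)
β2 stroke at J2  (1-jn J2 has f-setter on 4)
β5 stroke at J3  (J3 needs exactly one e-in)
β0 stroke at TF1  (TF TF1: opposite of bond 1)
β3 stroke at J1  (J1: bond 0 brought flow, rest push out)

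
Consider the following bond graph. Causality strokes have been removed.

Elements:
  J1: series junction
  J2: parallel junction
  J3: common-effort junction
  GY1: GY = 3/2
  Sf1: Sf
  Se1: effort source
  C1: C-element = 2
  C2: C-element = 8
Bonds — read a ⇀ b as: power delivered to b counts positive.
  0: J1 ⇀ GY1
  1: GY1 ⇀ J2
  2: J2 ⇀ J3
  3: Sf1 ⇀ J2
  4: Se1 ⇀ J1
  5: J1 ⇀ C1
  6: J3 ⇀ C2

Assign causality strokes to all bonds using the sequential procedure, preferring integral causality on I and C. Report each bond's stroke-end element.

bond 3 |Sf1  (source Sf1 imposes f)
bond 4 |J1  (source Se1 imposes e)
bond 5 |J1  (prefer integral on C1)
bond 0 |GY1  (only one flow-in slot at J1)
bond 1 |GY1  (GY1 both-in/both-out from 0)
bond 2 |J2  (only one effort-in slot at J2)
bond 6 |J3  (J3: last free bond brings effort in)

b0 |GY1
b1 |GY1
b2 |J2
b3 |Sf1
b4 |J1
b5 |J1
b6 |J3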